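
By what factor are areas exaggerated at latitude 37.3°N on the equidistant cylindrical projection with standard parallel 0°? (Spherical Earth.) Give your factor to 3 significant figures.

In the plate carrée (x = Rλ, y = Rφ), meridians are true-scale (h = 1) and parallels are stretched by k = sec φ.
Areal scale = h·k = 1 × sec φ; at 37.3°, h = 1.000, k = 1.257, so h·k = 1.257.

1.26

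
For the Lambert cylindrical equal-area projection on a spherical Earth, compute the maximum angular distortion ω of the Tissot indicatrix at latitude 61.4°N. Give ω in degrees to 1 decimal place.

The Lambert cylindrical equal-area projection is the cylindrical equal-area projection with its standard parallel at the equator (φ₀ = 0). For cylindrical equal-area with standard parallel φ₀, h = cos φ / cos φ₀ and k = cos φ₀ / cos φ, so h·k = 1.
At 61.4°: h = 0.4787, k = 2.089; principal scales a = 2.089, b = 0.4787.
sin(ω/2) = (a − b)/(a + b) = 1.610/2.568 = 0.6271, so ω = 2 arcsin(0.6271) ≈ 77.7°.

77.7°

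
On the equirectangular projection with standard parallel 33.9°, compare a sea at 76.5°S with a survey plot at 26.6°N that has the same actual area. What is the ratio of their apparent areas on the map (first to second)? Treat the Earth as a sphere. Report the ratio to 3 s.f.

3.83

With standard parallel φ₀ = 33.9°, the equirectangular projection gives x = Rλ cos φ₀, y = Rφ, so h = 1 and k = cos 33.9° / cos φ.
Areal scale at 76.5°: h·k = 1.000 × 3.555 = 3.555.
Areal scale at 26.6°: h·k = 1.000 × 0.9283 = 0.9283.
Ratio = 3.555/0.9283 ≈ 3.83.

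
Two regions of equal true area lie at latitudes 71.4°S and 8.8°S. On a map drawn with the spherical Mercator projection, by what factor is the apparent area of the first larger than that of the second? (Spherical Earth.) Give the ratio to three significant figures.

9.60

Mercator areal scale is sec²φ.
At 71.4°: sec²(71.4°) = 1/0.3190² = 9.829.
At 8.8°: sec²(8.8°) = 1/0.9882² = 1.024.
Ratio = 9.829/1.024 = cos²(8.8°)/cos²(71.4°) ≈ 9.60.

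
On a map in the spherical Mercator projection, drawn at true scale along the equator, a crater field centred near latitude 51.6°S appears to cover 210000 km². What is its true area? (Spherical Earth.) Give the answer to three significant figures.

81000 km²

Mercator is conformal, so the point scale is isotropic: h = k = sec φ = 1/cos φ.
Areal scale = k² = sec²φ = 1/cos²(51.6°) = 1/0.6211² = 2.592.
True area = apparent / (areal scale) = 210000 / 2.592 ≈ 81000 km².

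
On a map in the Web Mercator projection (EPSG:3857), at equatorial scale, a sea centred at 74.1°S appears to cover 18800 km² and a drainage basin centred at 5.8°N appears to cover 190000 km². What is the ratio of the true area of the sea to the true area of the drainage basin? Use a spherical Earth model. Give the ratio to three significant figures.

On Mercator the areal scale is sec²φ, so true area = apparent × cos²φ.
True area of sea: 18800 × cos²(74.1°) = 18800 × 0.07505 = 1411 km².
True area of drainage basin: 190000 × cos²(5.8°) = 190000 × 0.9898 = 188100 km².
Ratio = 1411 / 188100 ≈ 0.00750.

0.00750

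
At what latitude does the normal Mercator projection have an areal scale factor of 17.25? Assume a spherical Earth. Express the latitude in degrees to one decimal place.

76.1°

Mercator areal scale is sec²φ.
sec²φ = 17.25  ⇒  cos²φ = 0.05797  ⇒  cos φ = 0.2408.
φ = arccos(0.2408) ≈ 76.1°.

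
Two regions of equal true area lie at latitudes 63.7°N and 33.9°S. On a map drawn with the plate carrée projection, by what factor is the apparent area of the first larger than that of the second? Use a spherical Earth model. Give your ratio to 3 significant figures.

Plate carrée maps x = Rλ, y = Rφ. The meridian scale is h = 1 and the parallel scale is k = 1/cos φ = sec φ.
Areal scale at 63.7°: h·k = 1.000 × 2.257 = 2.257.
Areal scale at 33.9°: h·k = 1.000 × 1.205 = 1.205.
Ratio = 2.257/1.205 ≈ 1.87.

1.87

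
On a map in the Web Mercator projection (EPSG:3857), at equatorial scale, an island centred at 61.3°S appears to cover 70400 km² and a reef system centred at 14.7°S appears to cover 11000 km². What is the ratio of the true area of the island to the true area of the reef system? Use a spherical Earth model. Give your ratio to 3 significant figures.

1.58

Mercator's areal exaggeration is sec²φ; hence true area = (apparent area) · cos²φ.
True area of island: 70400 × cos²(61.3°) = 70400 × 0.2306 = 16240 km².
True area of reef system: 11000 × cos²(14.7°) = 11000 × 0.9356 = 10290 km².
Ratio = 16240 / 10290 ≈ 1.58.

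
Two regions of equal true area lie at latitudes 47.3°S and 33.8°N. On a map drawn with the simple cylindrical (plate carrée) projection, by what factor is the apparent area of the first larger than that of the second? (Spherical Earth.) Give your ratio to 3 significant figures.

Plate carrée maps x = Rλ, y = Rφ. The meridian scale is h = 1 and the parallel scale is k = 1/cos φ = sec φ.
Areal scale at 47.3°: h·k = 1.000 × 1.475 = 1.475.
Areal scale at 33.8°: h·k = 1.000 × 1.203 = 1.203.
Ratio = 1.475/1.203 ≈ 1.23.

1.23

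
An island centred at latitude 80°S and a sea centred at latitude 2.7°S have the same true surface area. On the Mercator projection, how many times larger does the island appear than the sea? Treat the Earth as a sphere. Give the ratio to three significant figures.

33.1

Mercator areal scale is sec²φ.
At 80°: sec²(80°) = 1/0.1736² = 33.16.
At 2.7°: sec²(2.7°) = 1/0.9989² = 1.002.
Ratio = 33.16/1.002 = cos²(2.7°)/cos²(80°) ≈ 33.1.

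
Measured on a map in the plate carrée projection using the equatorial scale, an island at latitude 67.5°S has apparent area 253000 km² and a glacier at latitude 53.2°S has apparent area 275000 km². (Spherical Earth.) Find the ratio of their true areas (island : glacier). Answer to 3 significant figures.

Plate carrée has h = 1 and k = sec φ, giving areal scale sec φ; true area = (apparent area) · cos φ.
True area of island: 253000 × cos(67.5°) = 253000 × 0.3827 = 96820 km².
True area of glacier: 275000 × cos(53.2°) = 275000 × 0.5990 = 164700 km².
Ratio = 96820 / 164700 ≈ 0.588.

0.588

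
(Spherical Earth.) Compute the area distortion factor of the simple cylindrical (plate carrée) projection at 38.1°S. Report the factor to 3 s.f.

In the plate carrée (x = Rλ, y = Rφ), meridians are true-scale (h = 1) and parallels are stretched by k = sec φ.
Areal scale = h·k = 1 × sec φ; at 38.1°, h = 1.000, k = 1.271, so h·k = 1.271.

1.27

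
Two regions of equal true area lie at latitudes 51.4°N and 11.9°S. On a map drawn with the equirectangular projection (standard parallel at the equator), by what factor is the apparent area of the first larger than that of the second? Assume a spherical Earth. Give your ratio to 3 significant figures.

In the plate carrée (x = Rλ, y = Rφ), meridians are true-scale (h = 1) and parallels are stretched by k = sec φ.
Areal scale at 51.4°: h·k = 1.000 × 1.603 = 1.603.
Areal scale at 11.9°: h·k = 1.000 × 1.022 = 1.022.
Ratio = 1.603/1.022 ≈ 1.57.

1.57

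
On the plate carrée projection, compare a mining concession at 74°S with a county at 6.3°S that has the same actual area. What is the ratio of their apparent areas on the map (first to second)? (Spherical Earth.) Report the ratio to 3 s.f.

3.61

In the plate carrée (x = Rλ, y = Rφ), meridians are true-scale (h = 1) and parallels are stretched by k = sec φ.
Areal scale at 74°: h·k = 1.000 × 3.628 = 3.628.
Areal scale at 6.3°: h·k = 1.000 × 1.006 = 1.006.
Ratio = 3.628/1.006 ≈ 3.61.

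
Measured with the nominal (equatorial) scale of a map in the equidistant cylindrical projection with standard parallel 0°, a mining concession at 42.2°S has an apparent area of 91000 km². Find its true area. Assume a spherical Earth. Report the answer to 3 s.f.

In the plate carrée (x = Rλ, y = Rφ), meridians are true-scale (h = 1) and parallels are stretched by k = sec φ.
Areal scale = h·k = 1 × sec φ; at 42.2°, h = 1.000, k = 1.350, so h·k = 1.350.
True area = apparent / (areal scale) = 91000 / 1.350 ≈ 67400 km².

67400 km²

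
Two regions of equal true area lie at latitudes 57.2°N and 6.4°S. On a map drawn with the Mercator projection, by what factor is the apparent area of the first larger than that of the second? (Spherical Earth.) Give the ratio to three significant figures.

Mercator areal scale is sec²φ.
At 57.2°: sec²(57.2°) = 1/0.5417² = 3.408.
At 6.4°: sec²(6.4°) = 1/0.9938² = 1.013.
Ratio = 3.408/1.013 = cos²(6.4°)/cos²(57.2°) ≈ 3.37.

3.37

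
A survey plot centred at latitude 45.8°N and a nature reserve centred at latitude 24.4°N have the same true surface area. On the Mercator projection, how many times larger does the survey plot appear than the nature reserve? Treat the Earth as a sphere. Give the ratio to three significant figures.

Mercator is conformal with k = sec φ, so areal scale = k² = sec²φ.
At 45.8°: sec²(45.8°) = 1/0.6972² = 2.057.
At 24.4°: sec²(24.4°) = 1/0.9107² = 1.206.
Ratio = 2.057/1.206 = cos²(24.4°)/cos²(45.8°) ≈ 1.71.

1.71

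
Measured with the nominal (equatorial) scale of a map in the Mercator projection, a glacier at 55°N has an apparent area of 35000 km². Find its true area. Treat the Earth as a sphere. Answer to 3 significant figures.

Mercator is conformal, so the point scale is isotropic: h = k = sec φ = 1/cos φ.
Areal scale = k² = sec²φ = 1/cos²(55°) = 1/0.5736² = 3.040.
True area = apparent / (areal scale) = 35000 / 3.040 ≈ 11500 km².

11500 km²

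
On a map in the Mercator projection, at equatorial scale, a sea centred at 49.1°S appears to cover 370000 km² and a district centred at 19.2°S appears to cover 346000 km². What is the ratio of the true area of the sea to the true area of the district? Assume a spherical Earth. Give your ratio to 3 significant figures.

On Mercator the areal scale is sec²φ, so true area = apparent × cos²φ.
True area of sea: 370000 × cos²(49.1°) = 370000 × 0.4287 = 158600 km².
True area of district: 346000 × cos²(19.2°) = 346000 × 0.8918 = 308600 km².
Ratio = 158600 / 308600 ≈ 0.514.

0.514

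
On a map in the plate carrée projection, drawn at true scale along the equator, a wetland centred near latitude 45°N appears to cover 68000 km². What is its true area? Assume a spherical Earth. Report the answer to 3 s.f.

48100 km²

For the equirectangular projection with φ₀ = 0 (plate carrée), h = 1 along meridians and k = sec φ along parallels.
Areal scale = h·k = 1 × sec φ; at 45°, h = 1.000, k = 1.414, so h·k = 1.414.
True area = apparent / (areal scale) = 68000 / 1.414 ≈ 48100 km².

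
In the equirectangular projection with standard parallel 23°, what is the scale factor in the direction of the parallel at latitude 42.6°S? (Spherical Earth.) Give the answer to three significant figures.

1.25

In the equirectangular projection with standard parallel φ₀ = 23° (x = Rλ cos φ₀, y = Rφ), meridians are true-scale (h = 1) and the parallel scale is k = cos φ₀ / cos φ.
k = cos 23° / cos 42.6° = 0.9205/0.7361 = 1.251.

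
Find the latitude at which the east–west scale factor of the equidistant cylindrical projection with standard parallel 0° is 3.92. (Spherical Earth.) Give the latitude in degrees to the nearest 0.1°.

75.2°

Plate carrée: h = 1, k = sec φ along parallels.
sec φ = 3.92  ⇒  cos φ = 0.2551  ⇒  φ ≈ 75.2°.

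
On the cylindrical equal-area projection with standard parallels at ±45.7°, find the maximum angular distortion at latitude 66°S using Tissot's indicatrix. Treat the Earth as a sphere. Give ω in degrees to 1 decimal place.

59.1°

For cylindrical equal-area with standard parallel φ₀, h = cos φ / cos φ₀ and k = cos φ₀ / cos φ, so h·k = 1.
At 66°: h = 0.5824, k = 1.717; principal scales a = 1.717, b = 0.5824.
sin(ω/2) = (a − b)/(a + b) = 1.135/2.299 = 0.4935, so ω = 2 arcsin(0.4935) ≈ 59.1°.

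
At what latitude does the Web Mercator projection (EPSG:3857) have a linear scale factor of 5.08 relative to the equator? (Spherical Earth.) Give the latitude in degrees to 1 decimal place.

78.6°

Mercator scale is k = sec φ = 1/cos φ.
1/cos φ = 5.08  ⇒  cos φ = 0.1969  ⇒  φ = arccos(0.1969) ≈ 78.6°.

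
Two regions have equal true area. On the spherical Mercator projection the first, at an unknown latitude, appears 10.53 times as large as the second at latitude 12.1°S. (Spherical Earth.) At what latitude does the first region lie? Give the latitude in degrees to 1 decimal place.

72.5°

On Mercator, (apparent₁)/(apparent₂) = sec²φ₁ / sec²φ₂ when true areas are equal.
cos²φ₂ / cos²φ₁ = 10.53  ⇒  cos φ₁ = cos 12.1° / √10.53 = 0.9778/3.245 = 0.3013.
φ₁ = arccos(0.3013) ≈ 72.5°.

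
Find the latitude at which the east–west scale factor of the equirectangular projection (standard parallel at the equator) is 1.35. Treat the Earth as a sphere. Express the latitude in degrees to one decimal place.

42.2°

Plate carrée: h = 1, k = sec φ along parallels.
sec φ = 1.35  ⇒  cos φ = 0.7407  ⇒  φ ≈ 42.2°.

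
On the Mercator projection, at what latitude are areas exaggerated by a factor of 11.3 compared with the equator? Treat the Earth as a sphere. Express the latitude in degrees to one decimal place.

72.7°

Mercator areal scale is sec²φ.
sec²φ = 11.3  ⇒  cos²φ = 0.08850  ⇒  cos φ = 0.2975.
φ = arccos(0.2975) ≈ 72.7°.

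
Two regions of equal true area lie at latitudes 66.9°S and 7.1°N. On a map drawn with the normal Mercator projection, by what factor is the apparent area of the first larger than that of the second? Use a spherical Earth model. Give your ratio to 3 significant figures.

6.40

Mercator areal scale is sec²φ.
At 66.9°: sec²(66.9°) = 1/0.3923² = 6.497.
At 7.1°: sec²(7.1°) = 1/0.9923² = 1.016.
Ratio = 6.497/1.016 = cos²(7.1°)/cos²(66.9°) ≈ 6.40.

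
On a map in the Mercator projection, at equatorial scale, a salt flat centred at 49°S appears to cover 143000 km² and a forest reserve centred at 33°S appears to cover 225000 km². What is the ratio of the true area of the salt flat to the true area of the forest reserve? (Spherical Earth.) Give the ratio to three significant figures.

On Mercator the areal scale is sec²φ, so true area = apparent × cos²φ.
True area of salt flat: 143000 × cos²(49°) = 143000 × 0.4304 = 61550 km².
True area of forest reserve: 225000 × cos²(33°) = 225000 × 0.7034 = 158300 km².
Ratio = 61550 / 158300 ≈ 0.389.

0.389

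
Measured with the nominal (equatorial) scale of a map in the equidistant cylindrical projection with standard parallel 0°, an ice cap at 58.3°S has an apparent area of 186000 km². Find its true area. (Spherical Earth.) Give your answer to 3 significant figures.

For the equirectangular projection with φ₀ = 0 (plate carrée), h = 1 along meridians and k = sec φ along parallels.
Areal scale = h·k = 1 × sec φ; at 58.3°, h = 1.000, k = 1.903, so h·k = 1.903.
True area = apparent / (areal scale) = 186000 / 1.903 ≈ 97700 km².

97700 km²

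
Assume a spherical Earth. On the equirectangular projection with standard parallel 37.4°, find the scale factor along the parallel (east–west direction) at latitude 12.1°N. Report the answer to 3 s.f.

The equidistant cylindrical projection with φ₀ = 37.4° has h = 1 (meridians true) and k = cos φ₀ / cos φ along parallels.
k = cos 37.4° / cos 12.1° = 0.7944/0.9778 = 0.8125.

0.812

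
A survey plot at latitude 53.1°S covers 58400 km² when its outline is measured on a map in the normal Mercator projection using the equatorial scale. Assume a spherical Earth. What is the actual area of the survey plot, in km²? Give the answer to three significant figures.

The Mercator projection is conformal; its linear scale factor is the same in every direction and equals sec φ = 1/cos φ.
Areal scale = k² = sec²φ = 1/cos²(53.1°) = 1/0.6004² = 2.774.
True area = apparent / (areal scale) = 58400 / 2.774 ≈ 21100 km².

21100 km²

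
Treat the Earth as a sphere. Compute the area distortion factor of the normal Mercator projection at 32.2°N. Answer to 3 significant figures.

Mercator is conformal, so the point scale is isotropic: h = k = sec φ = 1/cos φ.
Areal scale = k² = sec²φ = 1/cos²(32.2°) = 1/0.8462² = 1.397.

1.40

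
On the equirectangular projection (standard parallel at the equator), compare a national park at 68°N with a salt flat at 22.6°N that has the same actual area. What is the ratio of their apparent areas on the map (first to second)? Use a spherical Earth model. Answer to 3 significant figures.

Plate carrée maps x = Rλ, y = Rφ. The meridian scale is h = 1 and the parallel scale is k = 1/cos φ = sec φ.
Areal scale at 68°: h·k = 1.000 × 2.669 = 2.669.
Areal scale at 22.6°: h·k = 1.000 × 1.083 = 1.083.
Ratio = 2.669/1.083 ≈ 2.46.

2.46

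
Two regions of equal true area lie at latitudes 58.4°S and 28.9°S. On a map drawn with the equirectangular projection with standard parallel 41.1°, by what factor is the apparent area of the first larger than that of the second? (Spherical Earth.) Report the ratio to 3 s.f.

1.67

In the equirectangular projection with standard parallel φ₀ = 41.1° (x = Rλ cos φ₀, y = Rφ), meridians are true-scale (h = 1) and the parallel scale is k = cos φ₀ / cos φ.
Areal scale at 58.4°: h·k = 1.000 × 1.438 = 1.438.
Areal scale at 28.9°: h·k = 1.000 × 0.8608 = 0.8608.
Ratio = 1.438/0.8608 ≈ 1.67.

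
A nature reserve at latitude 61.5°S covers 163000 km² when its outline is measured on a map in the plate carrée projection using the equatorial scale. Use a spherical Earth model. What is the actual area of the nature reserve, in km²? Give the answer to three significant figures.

77800 km²

In the plate carrée (x = Rλ, y = Rφ), meridians are true-scale (h = 1) and parallels are stretched by k = sec φ.
Areal scale = h·k = 1 × sec φ; at 61.5°, h = 1.000, k = 2.096, so h·k = 2.096.
True area = apparent / (areal scale) = 163000 / 2.096 ≈ 77800 km².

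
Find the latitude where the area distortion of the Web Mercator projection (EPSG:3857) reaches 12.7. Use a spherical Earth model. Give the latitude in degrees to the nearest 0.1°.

Mercator areal scale is sec²φ.
sec²φ = 12.7  ⇒  cos²φ = 0.07874  ⇒  cos φ = 0.2806.
φ = arccos(0.2806) ≈ 73.7°.

73.7°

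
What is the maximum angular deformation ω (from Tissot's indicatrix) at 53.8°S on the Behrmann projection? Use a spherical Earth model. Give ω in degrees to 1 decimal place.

The Behrmann projection is cylindrical equal-area with φ₀ = 30°. For cylindrical equal-area with standard parallel φ₀, h = cos φ / cos φ₀ and k = cos φ₀ / cos φ, so h·k = 1.
At 53.8°: h = 0.6820, k = 1.466; principal scales a = 1.466, b = 0.6820.
sin(ω/2) = (a − b)/(a + b) = 0.7844/2.148 = 0.3651, so ω = 2 arcsin(0.3651) ≈ 42.8°.

42.8°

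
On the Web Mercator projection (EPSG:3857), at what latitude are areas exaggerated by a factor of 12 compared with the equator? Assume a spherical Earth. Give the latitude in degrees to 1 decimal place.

73.2°

Mercator areal scale is sec²φ.
sec²φ = 12  ⇒  cos²φ = 0.08333  ⇒  cos φ = 0.2887.
φ = arccos(0.2887) ≈ 73.2°.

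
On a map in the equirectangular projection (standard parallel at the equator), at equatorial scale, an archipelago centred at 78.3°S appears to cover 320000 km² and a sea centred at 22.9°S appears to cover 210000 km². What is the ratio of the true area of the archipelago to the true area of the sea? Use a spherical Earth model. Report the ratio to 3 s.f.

Plate carrée has h = 1 and k = sec φ, giving areal scale sec φ; true area = (apparent area) · cos φ.
True area of archipelago: 320000 × cos(78.3°) = 320000 × 0.2028 = 64890 km².
True area of sea: 210000 × cos(22.9°) = 210000 × 0.9212 = 193400 km².
Ratio = 64890 / 193400 ≈ 0.335.

0.335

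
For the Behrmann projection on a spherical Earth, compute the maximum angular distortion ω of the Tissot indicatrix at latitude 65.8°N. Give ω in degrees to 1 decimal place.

Behrmann is a cylindrical equal-area projection with standard parallels at ±30°. Cylindrical equal-area (φ₀ = 30°): h = cos φ / cos 30° along meridians, k = cos 30° / cos φ along parallels; h·k = 1.
At 65.8°: h = 0.4733, k = 2.113; principal scales a = 2.113, b = 0.4733.
sin(ω/2) = (a − b)/(a + b) = 1.639/2.586 = 0.6339, so ω = 2 arcsin(0.6339) ≈ 78.7°.

78.7°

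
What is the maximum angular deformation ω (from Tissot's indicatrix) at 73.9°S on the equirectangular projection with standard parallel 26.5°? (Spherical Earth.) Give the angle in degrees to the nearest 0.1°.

63.6°

In the equirectangular projection with standard parallel φ₀ = 26.5° (x = Rλ cos φ₀, y = Rφ), meridians are true-scale (h = 1) and the parallel scale is k = cos φ₀ / cos φ.
At 73.9°: h = 1.000, k = 3.227; principal scales a = 3.227, b = 1.000.
sin(ω/2) = (a − b)/(a + b) = 2.227/4.227 = 0.5269, so ω = 2 arcsin(0.5269) ≈ 63.6°.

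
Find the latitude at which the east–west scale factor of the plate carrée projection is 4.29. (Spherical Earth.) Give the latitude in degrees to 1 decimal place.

76.5°

Plate carrée: h = 1, k = sec φ along parallels.
sec φ = 4.29  ⇒  cos φ = 0.2331  ⇒  φ ≈ 76.5°.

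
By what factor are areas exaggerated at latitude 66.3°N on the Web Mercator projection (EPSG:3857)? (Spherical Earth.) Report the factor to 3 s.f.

The Mercator projection is conformal; its linear scale factor is the same in every direction and equals sec φ = 1/cos φ.
Areal scale = k² = sec²φ = 1/cos²(66.3°) = 1/0.4019² = 6.190.

6.19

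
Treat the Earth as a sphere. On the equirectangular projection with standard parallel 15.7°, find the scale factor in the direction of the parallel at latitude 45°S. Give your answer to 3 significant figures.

1.36

With standard parallel φ₀ = 15.7°, the equirectangular projection gives x = Rλ cos φ₀, y = Rφ, so h = 1 and k = cos 15.7° / cos φ.
k = cos 15.7° / cos 45° = 0.9627/0.7071 = 1.361.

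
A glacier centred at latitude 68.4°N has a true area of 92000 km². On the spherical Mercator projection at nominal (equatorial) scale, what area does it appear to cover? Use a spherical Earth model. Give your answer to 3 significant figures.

Mercator is conformal, so the point scale is isotropic: h = k = sec φ = 1/cos φ.
Areal scale = k² = sec²φ = 1/cos²(68.4°) = 1/0.3681² = 7.379.
Apparent area = 92000 × 7.379 ≈ 679000 km².

679000 km²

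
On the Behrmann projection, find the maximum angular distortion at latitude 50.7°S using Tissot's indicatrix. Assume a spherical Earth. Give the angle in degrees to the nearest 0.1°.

35.3°

Behrmann is a cylindrical equal-area projection with standard parallels at ±30°. For cylindrical equal-area with standard parallel φ₀, h = cos φ / cos φ₀ and k = cos φ₀ / cos φ, so h·k = 1.
At 50.7°: h = 0.7314, k = 1.367; principal scales a = 1.367, b = 0.7314.
sin(ω/2) = (a − b)/(a + b) = 0.6359/2.099 = 0.3030, so ω = 2 arcsin(0.3030) ≈ 35.3°.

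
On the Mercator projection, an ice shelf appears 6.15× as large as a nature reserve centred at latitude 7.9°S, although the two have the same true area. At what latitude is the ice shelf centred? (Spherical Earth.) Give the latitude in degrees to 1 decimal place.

66.5°

Mercator areal scale is sec²φ, so apparent-area ratio = sec²φ₁ / sec²φ₂ = cos²φ₂ / cos²φ₁.
cos²φ₂ / cos²φ₁ = 6.15  ⇒  cos φ₁ = cos 7.9° / √6.15 = 0.9905/2.480 = 0.3994.
φ₁ = arccos(0.3994) ≈ 66.5°.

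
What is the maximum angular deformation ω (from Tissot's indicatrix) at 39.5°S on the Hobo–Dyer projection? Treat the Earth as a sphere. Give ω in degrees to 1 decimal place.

Hobo–Dyer is a cylindrical equal-area projection with standard parallels at ±37.5°. Cylindrical equal-area (φ₀ = 37.5°): h = cos φ / cos 37.5° along meridians, k = cos 37.5° / cos φ along parallels; h·k = 1.
At 39.5°: h = 0.9726, k = 1.028; principal scales a = 1.028, b = 0.9726.
sin(ω/2) = (a − b)/(a + b) = 0.05555/2.001 = 0.02776, so ω = 2 arcsin(0.02776) ≈ 3.2°.

3.2°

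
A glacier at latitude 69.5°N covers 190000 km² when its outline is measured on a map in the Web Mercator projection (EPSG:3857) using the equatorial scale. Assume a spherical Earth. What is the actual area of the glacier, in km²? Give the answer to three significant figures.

For Mercator, h = k = sec φ (a conformal cylindrical projection has a single point scale, 1/cos φ).
Areal scale = k² = sec²φ = 1/cos²(69.5°) = 1/0.3502² = 8.154.
True area = apparent / (areal scale) = 190000 / 8.154 ≈ 23300 km².

23300 km²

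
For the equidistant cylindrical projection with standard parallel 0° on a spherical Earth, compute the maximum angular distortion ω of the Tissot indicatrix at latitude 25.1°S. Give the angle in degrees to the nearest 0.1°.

In the plate carrée (x = Rλ, y = Rφ), meridians are true-scale (h = 1) and parallels are stretched by k = sec φ.
At 25.1°: h = 1.000, k = 1.104; principal scales a = 1.104, b = 1.000.
sin(ω/2) = (a − b)/(a + b) = 0.1043/2.104 = 0.04956, so ω = 2 arcsin(0.04956) ≈ 5.7°.

5.7°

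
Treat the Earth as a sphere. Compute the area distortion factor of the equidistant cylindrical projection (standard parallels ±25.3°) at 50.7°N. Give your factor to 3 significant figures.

The equidistant cylindrical projection with φ₀ = 25.3° has h = 1 (meridians true) and k = cos φ₀ / cos φ along parallels.
Areal scale = h·k = 1 × cos φ₀ / cos φ; at 50.7°, h = 1.000, k = 1.427, so h·k = 1.427.

1.43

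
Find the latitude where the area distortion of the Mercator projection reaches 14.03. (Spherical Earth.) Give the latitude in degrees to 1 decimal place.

Mercator areal scale is sec²φ.
sec²φ = 14.03  ⇒  cos²φ = 0.07128  ⇒  cos φ = 0.2670.
φ = arccos(0.2670) ≈ 74.5°.

74.5°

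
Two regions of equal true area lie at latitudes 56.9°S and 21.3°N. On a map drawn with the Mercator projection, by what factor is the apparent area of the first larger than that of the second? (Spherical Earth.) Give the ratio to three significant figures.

2.91

Mercator areal scale is sec²φ.
At 56.9°: sec²(56.9°) = 1/0.5461² = 3.353.
At 21.3°: sec²(21.3°) = 1/0.9317² = 1.152.
Ratio = 3.353/1.152 = cos²(21.3°)/cos²(56.9°) ≈ 2.91.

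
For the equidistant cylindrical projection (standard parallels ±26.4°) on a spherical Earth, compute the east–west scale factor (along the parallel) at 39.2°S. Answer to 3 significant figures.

1.16

In the equirectangular projection with standard parallel φ₀ = 26.4° (x = Rλ cos φ₀, y = Rφ), meridians are true-scale (h = 1) and the parallel scale is k = cos φ₀ / cos φ.
k = cos 26.4° / cos 39.2° = 0.8957/0.7749 = 1.156.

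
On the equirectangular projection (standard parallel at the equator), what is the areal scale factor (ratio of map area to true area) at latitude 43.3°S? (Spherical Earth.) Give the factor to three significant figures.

In the plate carrée (x = Rλ, y = Rφ), meridians are true-scale (h = 1) and parallels are stretched by k = sec φ.
Areal scale = h·k = 1 × sec φ; at 43.3°, h = 1.000, k = 1.374, so h·k = 1.374.

1.37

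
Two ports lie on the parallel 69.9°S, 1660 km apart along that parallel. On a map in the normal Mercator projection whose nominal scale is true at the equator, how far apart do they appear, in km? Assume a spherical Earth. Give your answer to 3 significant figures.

4830 km

For Mercator, h = k = sec φ (a conformal cylindrical projection has a single point scale, 1/cos φ).
Along the parallel, k = sec 69.9° = 1/0.3437 = 2.910.
Map distance = 1660 × 2.910 ≈ 4830 km.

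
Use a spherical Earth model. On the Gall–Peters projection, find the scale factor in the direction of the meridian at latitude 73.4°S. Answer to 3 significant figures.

Gall–Peters is a cylindrical equal-area projection with standard parallels at ±45°. A cylindrical equal-area projection with standard parallel φ₀ has meridian scale h = cos φ / cos φ₀ and parallel scale k = cos φ₀ / cos φ (so areas are preserved, h·k = 1).
h = cos 73.4° / cos 45° = 0.2857/0.7071 = 0.4040.

0.404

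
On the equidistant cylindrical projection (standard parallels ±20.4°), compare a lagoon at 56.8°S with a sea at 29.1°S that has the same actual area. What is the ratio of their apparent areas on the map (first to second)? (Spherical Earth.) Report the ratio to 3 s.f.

With standard parallel φ₀ = 20.4°, the equirectangular projection gives x = Rλ cos φ₀, y = Rφ, so h = 1 and k = cos 20.4° / cos φ.
Areal scale at 56.8°: h·k = 1.000 × 1.712 = 1.712.
Areal scale at 29.1°: h·k = 1.000 × 1.073 = 1.073.
Ratio = 1.712/1.073 ≈ 1.60.

1.60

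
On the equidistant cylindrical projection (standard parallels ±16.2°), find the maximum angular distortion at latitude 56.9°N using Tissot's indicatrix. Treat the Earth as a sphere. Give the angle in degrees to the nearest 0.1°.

31.9°

The equidistant cylindrical projection with φ₀ = 16.2° has h = 1 (meridians true) and k = cos φ₀ / cos φ along parallels.
At 56.9°: h = 1.000, k = 1.758; principal scales a = 1.758, b = 1.000.
sin(ω/2) = (a − b)/(a + b) = 0.7585/2.758 = 0.2750, so ω = 2 arcsin(0.2750) ≈ 31.9°.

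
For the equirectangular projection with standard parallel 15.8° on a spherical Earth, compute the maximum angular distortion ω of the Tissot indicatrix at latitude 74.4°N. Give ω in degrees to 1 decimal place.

68.5°

The equidistant cylindrical projection with φ₀ = 15.8° has h = 1 (meridians true) and k = cos φ₀ / cos φ along parallels.
At 74.4°: h = 1.000, k = 3.578; principal scales a = 3.578, b = 1.000.
sin(ω/2) = (a − b)/(a + b) = 2.578/4.578 = 0.5631, so ω = 2 arcsin(0.5631) ≈ 68.5°.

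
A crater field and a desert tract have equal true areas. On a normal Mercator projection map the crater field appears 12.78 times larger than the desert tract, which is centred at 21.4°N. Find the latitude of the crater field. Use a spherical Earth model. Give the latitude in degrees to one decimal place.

Mercator areal scale is sec²φ, so apparent-area ratio = sec²φ₁ / sec²φ₂ = cos²φ₂ / cos²φ₁.
cos²φ₂ / cos²φ₁ = 12.78  ⇒  cos φ₁ = cos 21.4° / √12.78 = 0.9311/3.575 = 0.2604.
φ₁ = arccos(0.2604) ≈ 74.9°.

74.9°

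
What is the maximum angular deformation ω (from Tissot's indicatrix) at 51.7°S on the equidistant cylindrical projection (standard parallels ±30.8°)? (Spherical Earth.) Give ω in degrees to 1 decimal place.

The equidistant cylindrical projection with φ₀ = 30.8° has h = 1 (meridians true) and k = cos φ₀ / cos φ along parallels.
At 51.7°: h = 1.000, k = 1.386; principal scales a = 1.386, b = 1.000.
sin(ω/2) = (a − b)/(a + b) = 0.3859/2.386 = 0.1617, so ω = 2 arcsin(0.1617) ≈ 18.6°.

18.6°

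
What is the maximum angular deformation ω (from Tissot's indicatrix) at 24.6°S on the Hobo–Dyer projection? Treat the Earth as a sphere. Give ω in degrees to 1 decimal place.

Hobo–Dyer is a cylindrical equal-area projection with standard parallels at ±37.5°. For cylindrical equal-area with standard parallel φ₀, h = cos φ / cos φ₀ and k = cos φ₀ / cos φ, so h·k = 1.
At 24.6°: h = 1.146, k = 0.8725; principal scales a = 1.146, b = 0.8725.
sin(ω/2) = (a − b)/(a + b) = 0.2735/2.019 = 0.1355, so ω = 2 arcsin(0.1355) ≈ 15.6°.

15.6°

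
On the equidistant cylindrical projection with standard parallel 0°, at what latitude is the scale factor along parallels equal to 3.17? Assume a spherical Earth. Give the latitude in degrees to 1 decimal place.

Plate carrée: h = 1, k = sec φ along parallels.
sec φ = 3.17  ⇒  cos φ = 0.3155  ⇒  φ ≈ 71.6°.

71.6°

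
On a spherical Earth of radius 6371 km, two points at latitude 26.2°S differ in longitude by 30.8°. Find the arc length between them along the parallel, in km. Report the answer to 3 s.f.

3070 km

Arc length along a parallel = R cos φ · Δλ (with Δλ in radians).
= 6371 × cos 26.2° × (30.8° × π/180) = 6371 × 0.8973 × 0.5376 ≈ 3070 km.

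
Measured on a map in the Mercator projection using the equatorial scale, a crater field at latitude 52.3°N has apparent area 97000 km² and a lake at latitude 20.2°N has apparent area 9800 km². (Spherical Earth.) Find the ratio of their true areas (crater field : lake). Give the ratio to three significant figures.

4.20

Mercator's areal exaggeration is sec²φ; hence true area = (apparent area) · cos²φ.
True area of crater field: 97000 × cos²(52.3°) = 97000 × 0.3740 = 36270 km².
True area of lake: 9800 × cos²(20.2°) = 9800 × 0.8808 = 8632 km².
Ratio = 36270 / 8632 ≈ 4.20.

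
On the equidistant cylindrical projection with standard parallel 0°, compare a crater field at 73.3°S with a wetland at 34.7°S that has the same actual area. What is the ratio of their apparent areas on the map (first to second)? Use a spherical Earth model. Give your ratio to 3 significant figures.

In the plate carrée (x = Rλ, y = Rφ), meridians are true-scale (h = 1) and parallels are stretched by k = sec φ.
Areal scale at 73.3°: h·k = 1.000 × 3.480 = 3.480.
Areal scale at 34.7°: h·k = 1.000 × 1.216 = 1.216.
Ratio = 3.480/1.216 ≈ 2.86.

2.86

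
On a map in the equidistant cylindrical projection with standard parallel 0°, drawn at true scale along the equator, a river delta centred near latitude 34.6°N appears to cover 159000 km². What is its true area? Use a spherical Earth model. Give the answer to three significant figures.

In the plate carrée (x = Rλ, y = Rφ), meridians are true-scale (h = 1) and parallels are stretched by k = sec φ.
Areal scale = h·k = 1 × sec φ; at 34.6°, h = 1.000, k = 1.215, so h·k = 1.215.
True area = apparent / (areal scale) = 159000 / 1.215 ≈ 131000 km².

131000 km²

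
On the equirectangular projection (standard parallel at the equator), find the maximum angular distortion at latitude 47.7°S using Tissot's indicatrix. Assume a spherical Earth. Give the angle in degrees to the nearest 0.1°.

22.5°

In the plate carrée (x = Rλ, y = Rφ), meridians are true-scale (h = 1) and parallels are stretched by k = sec φ.
At 47.7°: h = 1.000, k = 1.486; principal scales a = 1.486, b = 1.000.
sin(ω/2) = (a − b)/(a + b) = 0.4859/2.486 = 0.1954, so ω = 2 arcsin(0.1954) ≈ 22.5°.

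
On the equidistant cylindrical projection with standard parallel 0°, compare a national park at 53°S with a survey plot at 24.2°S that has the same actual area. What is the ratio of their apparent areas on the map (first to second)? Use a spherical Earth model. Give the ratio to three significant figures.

Plate carrée maps x = Rλ, y = Rφ. The meridian scale is h = 1 and the parallel scale is k = 1/cos φ = sec φ.
Areal scale at 53°: h·k = 1.000 × 1.662 = 1.662.
Areal scale at 24.2°: h·k = 1.000 × 1.096 = 1.096.
Ratio = 1.662/1.096 ≈ 1.52.

1.52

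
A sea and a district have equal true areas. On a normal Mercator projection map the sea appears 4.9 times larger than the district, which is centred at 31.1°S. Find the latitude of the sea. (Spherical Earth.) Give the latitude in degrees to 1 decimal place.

Mercator areal scale is sec²φ, so apparent-area ratio = sec²φ₁ / sec²φ₂ = cos²φ₂ / cos²φ₁.
cos²φ₂ / cos²φ₁ = 4.9  ⇒  cos φ₁ = cos 31.1° / √4.9 = 0.8563/2.214 = 0.3868.
φ₁ = arccos(0.3868) ≈ 67.2°.

67.2°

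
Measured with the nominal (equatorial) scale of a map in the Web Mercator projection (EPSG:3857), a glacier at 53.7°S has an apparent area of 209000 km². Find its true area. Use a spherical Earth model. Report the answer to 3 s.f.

73300 km²

For Mercator, h = k = sec φ (a conformal cylindrical projection has a single point scale, 1/cos φ).
Areal scale = k² = sec²φ = 1/cos²(53.7°) = 1/0.5920² = 2.853.
True area = apparent / (areal scale) = 209000 / 2.853 ≈ 73300 km².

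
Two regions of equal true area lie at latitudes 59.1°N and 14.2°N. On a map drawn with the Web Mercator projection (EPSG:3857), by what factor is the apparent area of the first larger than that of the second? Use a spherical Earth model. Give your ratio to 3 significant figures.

3.56

Mercator areal scale is sec²φ.
At 59.1°: sec²(59.1°) = 1/0.5135² = 3.792.
At 14.2°: sec²(14.2°) = 1/0.9694² = 1.064.
Ratio = 3.792/1.064 = cos²(14.2°)/cos²(59.1°) ≈ 3.56.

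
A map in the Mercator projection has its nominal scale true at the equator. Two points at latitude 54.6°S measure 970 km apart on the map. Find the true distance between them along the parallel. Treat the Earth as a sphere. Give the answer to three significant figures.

The Mercator projection is conformal; its linear scale factor is the same in every direction and equals sec φ = 1/cos φ.
Along the parallel at 54.6°, map distances are exaggerated by k = sec 54.6° = 1.726.
True distance = 970 / 1.726 = 970 × cos 54.6° ≈ 562 km.

562 km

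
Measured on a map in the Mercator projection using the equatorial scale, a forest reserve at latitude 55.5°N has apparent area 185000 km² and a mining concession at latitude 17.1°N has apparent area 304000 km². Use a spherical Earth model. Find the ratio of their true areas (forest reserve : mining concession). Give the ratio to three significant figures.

Mercator's areal exaggeration is sec²φ; hence true area = (apparent area) · cos²φ.
True area of forest reserve: 185000 × cos²(55.5°) = 185000 × 0.3208 = 59350 km².
True area of mining concession: 304000 × cos²(17.1°) = 304000 × 0.9135 = 277700 km².
Ratio = 59350 / 277700 ≈ 0.214.

0.214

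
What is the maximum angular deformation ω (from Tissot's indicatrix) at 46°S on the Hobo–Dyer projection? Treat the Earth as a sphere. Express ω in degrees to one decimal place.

15.2°

Hobo–Dyer is a cylindrical equal-area projection with standard parallels at ±37.5°. Cylindrical equal-area (φ₀ = 37.5°): h = cos φ / cos 37.5° along meridians, k = cos 37.5° / cos φ along parallels; h·k = 1.
At 46°: h = 0.8756, k = 1.142; principal scales a = 1.142, b = 0.8756.
sin(ω/2) = (a − b)/(a + b) = 0.2665/2.018 = 0.1321, so ω = 2 arcsin(0.1321) ≈ 15.2°.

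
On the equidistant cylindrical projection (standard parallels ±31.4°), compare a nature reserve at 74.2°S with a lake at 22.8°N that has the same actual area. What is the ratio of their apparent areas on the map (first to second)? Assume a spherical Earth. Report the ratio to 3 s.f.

3.39

In the equirectangular projection with standard parallel φ₀ = 31.4° (x = Rλ cos φ₀, y = Rφ), meridians are true-scale (h = 1) and the parallel scale is k = cos φ₀ / cos φ.
Areal scale at 74.2°: h·k = 1.000 × 3.135 = 3.135.
Areal scale at 22.8°: h·k = 1.000 × 0.9259 = 0.9259.
Ratio = 3.135/0.9259 ≈ 3.39.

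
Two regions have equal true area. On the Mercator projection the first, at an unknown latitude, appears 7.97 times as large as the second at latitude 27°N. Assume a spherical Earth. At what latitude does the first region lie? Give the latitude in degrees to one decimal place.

On Mercator, (apparent₁)/(apparent₂) = sec²φ₁ / sec²φ₂ when true areas are equal.
cos²φ₂ / cos²φ₁ = 7.97  ⇒  cos φ₁ = cos 27° / √7.97 = 0.8910/2.823 = 0.3156.
φ₁ = arccos(0.3156) ≈ 71.6°.

71.6°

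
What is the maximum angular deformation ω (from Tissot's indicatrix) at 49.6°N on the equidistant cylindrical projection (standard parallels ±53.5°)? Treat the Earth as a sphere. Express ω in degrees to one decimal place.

4.9°

With standard parallel φ₀ = 53.5°, the equirectangular projection gives x = Rλ cos φ₀, y = Rφ, so h = 1 and k = cos 53.5° / cos φ.
At 49.6°: h = 1.000, k = 0.9178; principal scales a = 1.000, b = 0.9178.
sin(ω/2) = (a − b)/(a + b) = 0.08223/1.918 = 0.04288, so ω = 2 arcsin(0.04288) ≈ 4.9°.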